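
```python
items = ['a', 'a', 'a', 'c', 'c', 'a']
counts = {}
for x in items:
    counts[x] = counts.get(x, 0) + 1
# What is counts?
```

Initial: counts = {}, items = ['a', 'a', 'a', 'c', 'c', 'a']
See 'a': counts = {'a': 1}
See 'a': counts = {'a': 2}
See 'a': counts = {'a': 3}
See 'c': counts = {'a': 3, 'c': 1}
See 'c': counts = {'a': 3, 'c': 2}
See 'a': counts = {'a': 4, 'c': 2}

{'a': 4, 'c': 2}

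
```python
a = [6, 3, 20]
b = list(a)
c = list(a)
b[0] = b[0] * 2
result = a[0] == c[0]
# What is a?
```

After line 1: a = [6, 3, 20]
After line 2 (b = list(a), copy): a = [6, 3, 20], b = [6, 3, 20]
After line 3 (c = list(a) is a copy, new object): c = [6, 3, 20]
After line 4 (b[0] = 6 * 2 = 12; only b mutates (copy)): a = [6, 3, 20], b = [12, 3, 20], c = [6, 3, 20]
After line 5 (a[0] = 6, c[0] = 6; result = True)

[6, 3, 20]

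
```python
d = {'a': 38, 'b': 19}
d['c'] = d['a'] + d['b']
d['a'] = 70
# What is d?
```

After line 1: d = {'a': 38, 'b': 19}
After line 2 (d['c'] = 38 + 19): d = {'a': 38, 'b': 19, 'c': 57}
After line 3: d = {'a': 70, 'b': 19, 'c': 57}

{'a': 70, 'b': 19, 'c': 57}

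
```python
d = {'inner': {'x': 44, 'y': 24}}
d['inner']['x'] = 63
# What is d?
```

After line 1: d = {'inner': {'x': 44, 'y': 24}}
After line 2 (inner x overwritten): d = {'inner': {'x': 63, 'y': 24}}

{'inner': {'x': 63, 'y': 24}}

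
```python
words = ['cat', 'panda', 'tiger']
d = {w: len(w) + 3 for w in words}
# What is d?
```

{'cat': 6, 'panda': 8, 'tiger': 8}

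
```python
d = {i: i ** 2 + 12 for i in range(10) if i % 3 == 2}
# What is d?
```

{2: 16, 5: 37, 8: 76}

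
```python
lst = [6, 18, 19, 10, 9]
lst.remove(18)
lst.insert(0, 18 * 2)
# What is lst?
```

After line 1: lst = [6, 18, 19, 10, 9]
After line 2 (remove first 18): lst = [6, 19, 10, 9]
After line 3 (insert 36 at index 0): lst = [36, 6, 19, 10, 9]

[36, 6, 19, 10, 9]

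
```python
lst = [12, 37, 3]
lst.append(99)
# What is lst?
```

[12, 37, 3, 99]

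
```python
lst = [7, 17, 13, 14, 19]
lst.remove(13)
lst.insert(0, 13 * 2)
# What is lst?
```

After line 1: lst = [7, 17, 13, 14, 19]
After line 2 (remove first 13): lst = [7, 17, 14, 19]
After line 3 (insert 26 at index 0): lst = [26, 7, 17, 14, 19]

[26, 7, 17, 14, 19]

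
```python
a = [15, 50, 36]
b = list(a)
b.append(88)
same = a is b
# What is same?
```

After line 1: a = [15, 50, 36]
After line 2 (b = list(a) is a shallow copy, new object): a = [15, 50, 36], b = [15, 50, 36]
After line 3 (append only mutates b): a = [15, 50, 36], b = [15, 50, 36, 88]
After line 4 (same = a is b; different objects -> False): same = False

False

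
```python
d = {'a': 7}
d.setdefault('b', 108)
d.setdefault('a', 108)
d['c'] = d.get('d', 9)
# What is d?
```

After line 1: d = {'a': 7}
After line 2 (setdefault adds 'b'=108): d = {'a': 7, 'b': 108}
After line 3 (setdefault 'a' no-op, already exists): d = {'a': 7, 'b': 108}
After line 4 (get('d', 9) returns default since 'd' not in d): d = {'a': 7, 'b': 108, 'c': 9}

{'a': 7, 'b': 108, 'c': 9}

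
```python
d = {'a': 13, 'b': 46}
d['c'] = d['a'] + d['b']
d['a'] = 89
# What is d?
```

After line 1: d = {'a': 13, 'b': 46}
After line 2 (d['c'] = 13 + 46): d = {'a': 13, 'b': 46, 'c': 59}
After line 3: d = {'a': 89, 'b': 46, 'c': 59}

{'a': 89, 'b': 46, 'c': 59}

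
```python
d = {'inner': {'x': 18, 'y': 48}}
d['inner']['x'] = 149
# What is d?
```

After line 1: d = {'inner': {'x': 18, 'y': 48}}
After line 2 (inner x overwritten): d = {'inner': {'x': 149, 'y': 48}}

{'inner': {'x': 149, 'y': 48}}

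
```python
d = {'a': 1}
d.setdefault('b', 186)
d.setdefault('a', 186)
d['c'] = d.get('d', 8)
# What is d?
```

After line 1: d = {'a': 1}
After line 2 (setdefault adds 'b'=186): d = {'a': 1, 'b': 186}
After line 3 (setdefault 'a' no-op, already exists): d = {'a': 1, 'b': 186}
After line 4 (get('d', 8) returns default since 'd' not in d): d = {'a': 1, 'b': 186, 'c': 8}

{'a': 1, 'b': 186, 'c': 8}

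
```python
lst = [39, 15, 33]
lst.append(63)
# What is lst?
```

[39, 15, 33, 63]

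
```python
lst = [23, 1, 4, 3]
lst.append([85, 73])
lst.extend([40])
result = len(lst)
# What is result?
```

After line 1: lst = [23, 1, 4, 3]
After line 2 (append adds [85, 73] as single element): lst = [23, 1, 4, 3, [85, 73]]
After line 3 (extend unpacks [40], adds 40): lst = [23, 1, 4, 3, [85, 73], 40]
After line 4: result = len(lst) = 6

6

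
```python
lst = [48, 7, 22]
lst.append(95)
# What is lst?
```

[48, 7, 22, 95]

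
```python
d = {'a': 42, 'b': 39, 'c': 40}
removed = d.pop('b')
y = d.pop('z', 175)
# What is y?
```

After line 1: d = {'a': 42, 'b': 39, 'c': 40}
After line 2 (pop 'b' returns 39): d = {'a': 42, 'c': 40}, removed = 39
After line 3 (pop 'z' missing, returns default 175): d = {'a': 42, 'c': 40}, y = 175

175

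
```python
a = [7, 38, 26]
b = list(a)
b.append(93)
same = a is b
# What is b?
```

After line 1: a = [7, 38, 26]
After line 2 (b = list(a) is a shallow copy, new object): a = [7, 38, 26], b = [7, 38, 26]
After line 3 (append only mutates b): a = [7, 38, 26], b = [7, 38, 26, 93]
After line 4 (same = a is b; different objects -> False): same = False

[7, 38, 26, 93]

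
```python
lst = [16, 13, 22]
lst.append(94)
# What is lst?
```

[16, 13, 22, 94]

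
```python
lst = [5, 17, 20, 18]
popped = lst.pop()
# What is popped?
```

18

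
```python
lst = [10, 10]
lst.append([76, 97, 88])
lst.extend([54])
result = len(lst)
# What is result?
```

After line 1: lst = [10, 10]
After line 2 (append adds [76, 97, 88] as single element): lst = [10, 10, [76, 97, 88]]
After line 3 (extend unpacks [54], adds 54): lst = [10, 10, [76, 97, 88], 54]
After line 4: result = len(lst) = 4

4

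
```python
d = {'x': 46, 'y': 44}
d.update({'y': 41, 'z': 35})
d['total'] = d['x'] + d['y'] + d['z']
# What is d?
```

After line 1: d = {'x': 46, 'y': 44}
After line 2 (y overwritten, z added): d = {'x': 46, 'y': 41, 'z': 35}
After line 3 (total = 46 + 41 + 35 = 122): d = {'x': 46, 'y': 41, 'z': 35, 'total': 122}

{'x': 46, 'y': 41, 'z': 35, 'total': 122}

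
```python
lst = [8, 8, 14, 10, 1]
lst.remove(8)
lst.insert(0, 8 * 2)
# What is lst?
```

After line 1: lst = [8, 8, 14, 10, 1]
After line 2 (remove first 8): lst = [8, 14, 10, 1]
After line 3 (insert 16 at index 0): lst = [16, 8, 14, 10, 1]

[16, 8, 14, 10, 1]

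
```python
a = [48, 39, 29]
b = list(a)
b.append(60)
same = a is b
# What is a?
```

After line 1: a = [48, 39, 29]
After line 2 (b = list(a) is a shallow copy, new object): a = [48, 39, 29], b = [48, 39, 29]
After line 3 (append only mutates b): a = [48, 39, 29], b = [48, 39, 29, 60]
After line 4 (same = a is b; different objects -> False): same = False

[48, 39, 29]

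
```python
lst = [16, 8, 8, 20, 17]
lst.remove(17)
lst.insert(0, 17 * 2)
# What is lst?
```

After line 1: lst = [16, 8, 8, 20, 17]
After line 2 (remove first 17): lst = [16, 8, 8, 20]
After line 3 (insert 34 at index 0): lst = [34, 16, 8, 8, 20]

[34, 16, 8, 8, 20]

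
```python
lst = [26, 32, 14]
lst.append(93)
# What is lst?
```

[26, 32, 14, 93]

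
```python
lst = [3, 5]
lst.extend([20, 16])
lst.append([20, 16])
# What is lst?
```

After line 1: lst = [3, 5]
After line 2 (extend unpacks [20, 16]): lst = [3, 5, 20, 16]
After line 3 (append adds [20, 16] as single element): lst = [3, 5, 20, 16, [20, 16]]

[3, 5, 20, 16, [20, 16]]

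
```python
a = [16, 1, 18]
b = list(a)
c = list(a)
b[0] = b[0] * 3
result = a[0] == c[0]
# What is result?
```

After line 1: a = [16, 1, 18]
After line 2 (b = list(a), copy): a = [16, 1, 18], b = [16, 1, 18]
After line 3 (c = list(a) is a copy, new object): c = [16, 1, 18]
After line 4 (b[0] = 16 * 3 = 48; only b mutates (copy)): a = [16, 1, 18], b = [48, 1, 18], c = [16, 1, 18]
After line 5 (a[0] = 16, c[0] = 16; result = True)

True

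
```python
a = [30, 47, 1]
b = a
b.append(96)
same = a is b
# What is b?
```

After line 1: a = [30, 47, 1]
After line 2 (b = a is an alias, same object): a = [30, 47, 1], b = [30, 47, 1]
After line 3 (b.append mutates the shared list): a = [30, 47, 1, 96], b = [30, 47, 1, 96]
After line 4 (same = a is b; same object -> True): same = True

[30, 47, 1, 96]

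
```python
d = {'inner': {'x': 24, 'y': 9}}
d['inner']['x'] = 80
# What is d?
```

After line 1: d = {'inner': {'x': 24, 'y': 9}}
After line 2 (inner x overwritten): d = {'inner': {'x': 80, 'y': 9}}

{'inner': {'x': 80, 'y': 9}}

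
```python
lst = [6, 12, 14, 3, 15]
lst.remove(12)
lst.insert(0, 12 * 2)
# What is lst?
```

After line 1: lst = [6, 12, 14, 3, 15]
After line 2 (remove first 12): lst = [6, 14, 3, 15]
After line 3 (insert 24 at index 0): lst = [24, 6, 14, 3, 15]

[24, 6, 14, 3, 15]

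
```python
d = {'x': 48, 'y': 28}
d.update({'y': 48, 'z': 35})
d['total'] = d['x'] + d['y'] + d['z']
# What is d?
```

After line 1: d = {'x': 48, 'y': 28}
After line 2 (y overwritten, z added): d = {'x': 48, 'y': 48, 'z': 35}
After line 3 (total = 48 + 48 + 35 = 131): d = {'x': 48, 'y': 48, 'z': 35, 'total': 131}

{'x': 48, 'y': 48, 'z': 35, 'total': 131}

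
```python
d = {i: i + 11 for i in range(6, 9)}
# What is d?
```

{6: 17, 7: 18, 8: 19}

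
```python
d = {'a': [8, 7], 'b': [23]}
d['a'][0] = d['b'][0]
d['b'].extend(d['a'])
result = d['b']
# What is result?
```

After line 1: d = {'a': [8, 7], 'b': [23]}
After line 2 (a[0] = b[0] = 23): d = {'a': [23, 7], 'b': [23]}
After line 3 (b.extend(a) appends [23, 7]): d = {'a': [23, 7], 'b': [23, 23, 7]}
After line 4: result = d['b'] = [23, 23, 7]

[23, 23, 7]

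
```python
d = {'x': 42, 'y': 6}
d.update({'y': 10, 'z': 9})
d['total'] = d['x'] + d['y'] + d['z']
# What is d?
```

After line 1: d = {'x': 42, 'y': 6}
After line 2 (y overwritten, z added): d = {'x': 42, 'y': 10, 'z': 9}
After line 3 (total = 42 + 10 + 9 = 61): d = {'x': 42, 'y': 10, 'z': 9, 'total': 61}

{'x': 42, 'y': 10, 'z': 9, 'total': 61}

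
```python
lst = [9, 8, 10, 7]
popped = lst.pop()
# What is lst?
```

[9, 8, 10]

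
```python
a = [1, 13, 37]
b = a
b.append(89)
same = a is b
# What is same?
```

After line 1: a = [1, 13, 37]
After line 2 (b = a is an alias, same object): a = [1, 13, 37], b = [1, 13, 37]
After line 3 (b.append mutates the shared list): a = [1, 13, 37, 89], b = [1, 13, 37, 89]
After line 4 (same = a is b; same object -> True): same = True

True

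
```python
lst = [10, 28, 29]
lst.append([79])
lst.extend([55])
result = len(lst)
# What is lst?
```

After line 1: lst = [10, 28, 29]
After line 2 (append adds [79] as single element): lst = [10, 28, 29, [79]]
After line 3 (extend unpacks [55], adds 55): lst = [10, 28, 29, [79], 55]
After line 4: result = len(lst) = 5

[10, 28, 29, [79], 55]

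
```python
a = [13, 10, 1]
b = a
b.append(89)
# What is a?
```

After line 1: a = [13, 10, 1]
After line 2 (b = a is an alias, same object): a = [13, 10, 1], b = [13, 10, 1]
After line 3 (b.append mutates the shared list): a = [13, 10, 1, 89], b = [13, 10, 1, 89]

[13, 10, 1, 89]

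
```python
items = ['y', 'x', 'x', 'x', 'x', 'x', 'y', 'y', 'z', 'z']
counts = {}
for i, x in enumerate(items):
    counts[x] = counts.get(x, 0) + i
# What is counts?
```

Initial: counts = {}, items = ['y', 'x', 'x', 'x', 'x', 'x', 'y', 'y', 'z', 'z']
i=0, x='y': counts = {'y': 0}
i=1, x='x': counts = {'y': 0, 'x': 1}
i=2, x='x': counts = {'y': 0, 'x': 3}
i=3, x='x': counts = {'y': 0, 'x': 6}
i=4, x='x': counts = {'y': 0, 'x': 10}
i=5, x='x': counts = {'y': 0, 'x': 15}
i=6, x='y': counts = {'y': 6, 'x': 15}
i=7, x='y': counts = {'y': 13, 'x': 15}
i=8, x='z': counts = {'y': 13, 'x': 15, 'z': 8}
i=9, x='z': counts = {'y': 13, 'x': 15, 'z': 17}

{'y': 13, 'x': 15, 'z': 17}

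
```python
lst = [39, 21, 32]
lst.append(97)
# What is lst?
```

[39, 21, 32, 97]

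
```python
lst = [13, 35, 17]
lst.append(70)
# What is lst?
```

[13, 35, 17, 70]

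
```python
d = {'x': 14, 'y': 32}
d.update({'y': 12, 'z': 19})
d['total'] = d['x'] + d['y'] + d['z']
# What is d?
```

After line 1: d = {'x': 14, 'y': 32}
After line 2 (y overwritten, z added): d = {'x': 14, 'y': 12, 'z': 19}
After line 3 (total = 14 + 12 + 19 = 45): d = {'x': 14, 'y': 12, 'z': 19, 'total': 45}

{'x': 14, 'y': 12, 'z': 19, 'total': 45}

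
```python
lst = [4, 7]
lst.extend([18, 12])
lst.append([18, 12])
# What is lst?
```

After line 1: lst = [4, 7]
After line 2 (extend unpacks [18, 12]): lst = [4, 7, 18, 12]
After line 3 (append adds [18, 12] as single element): lst = [4, 7, 18, 12, [18, 12]]

[4, 7, 18, 12, [18, 12]]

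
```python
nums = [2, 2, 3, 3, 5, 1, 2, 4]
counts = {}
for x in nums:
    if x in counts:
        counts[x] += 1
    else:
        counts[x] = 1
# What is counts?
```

Initial: counts = {}, nums = [2, 2, 3, 3, 5, 1, 2, 4]
See 2: counts = {2: 1}
See 2: counts = {2: 2}
See 3: counts = {2: 2, 3: 1}
See 3: counts = {2: 2, 3: 2}
See 5: counts = {2: 2, 3: 2, 5: 1}
See 1: counts = {2: 2, 3: 2, 5: 1, 1: 1}
See 2: counts = {2: 3, 3: 2, 5: 1, 1: 1}
See 4: counts = {2: 3, 3: 2, 5: 1, 1: 1, 4: 1}

{2: 3, 3: 2, 5: 1, 1: 1, 4: 1}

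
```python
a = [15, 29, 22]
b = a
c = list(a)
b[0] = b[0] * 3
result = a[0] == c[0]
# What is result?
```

After line 1: a = [15, 29, 22]
After line 2 (b = a, alias): a = [15, 29, 22], b = [15, 29, 22]
After line 3 (c = list(a) is a copy, new object): c = [15, 29, 22]
After line 4 (b[0] = 15 * 3 = 45; mutates shared a/b): a = b = [45, 29, 22], c = [15, 29, 22]
After line 5 (a[0] = 45, c[0] = 15; result = False)

False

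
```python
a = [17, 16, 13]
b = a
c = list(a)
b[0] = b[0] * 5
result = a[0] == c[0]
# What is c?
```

After line 1: a = [17, 16, 13]
After line 2 (b = a, alias): a = [17, 16, 13], b = [17, 16, 13]
After line 3 (c = list(a) is a copy, new object): c = [17, 16, 13]
After line 4 (b[0] = 17 * 5 = 85; mutates shared a/b): a = b = [85, 16, 13], c = [17, 16, 13]
After line 5 (a[0] = 85, c[0] = 17; result = False)

[17, 16, 13]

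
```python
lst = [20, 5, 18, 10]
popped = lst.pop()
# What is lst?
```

[20, 5, 18]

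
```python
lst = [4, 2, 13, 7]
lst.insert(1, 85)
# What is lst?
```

[4, 85, 2, 13, 7]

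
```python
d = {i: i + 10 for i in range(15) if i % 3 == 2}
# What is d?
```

{2: 12, 5: 15, 8: 18, 11: 21, 14: 24}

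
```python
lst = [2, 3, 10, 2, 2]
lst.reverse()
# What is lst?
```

[2, 2, 10, 3, 2]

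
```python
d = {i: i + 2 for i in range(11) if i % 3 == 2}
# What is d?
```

{2: 4, 5: 7, 8: 10}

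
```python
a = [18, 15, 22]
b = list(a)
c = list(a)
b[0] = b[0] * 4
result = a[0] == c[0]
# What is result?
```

After line 1: a = [18, 15, 22]
After line 2 (b = list(a), copy): a = [18, 15, 22], b = [18, 15, 22]
After line 3 (c = list(a) is a copy, new object): c = [18, 15, 22]
After line 4 (b[0] = 18 * 4 = 72; only b mutates (copy)): a = [18, 15, 22], b = [72, 15, 22], c = [18, 15, 22]
After line 5 (a[0] = 18, c[0] = 18; result = True)

True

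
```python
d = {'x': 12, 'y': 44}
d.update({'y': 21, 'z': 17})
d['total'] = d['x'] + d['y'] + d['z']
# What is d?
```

After line 1: d = {'x': 12, 'y': 44}
After line 2 (y overwritten, z added): d = {'x': 12, 'y': 21, 'z': 17}
After line 3 (total = 12 + 21 + 17 = 50): d = {'x': 12, 'y': 21, 'z': 17, 'total': 50}

{'x': 12, 'y': 21, 'z': 17, 'total': 50}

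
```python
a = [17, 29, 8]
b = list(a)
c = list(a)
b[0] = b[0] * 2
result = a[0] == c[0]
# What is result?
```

After line 1: a = [17, 29, 8]
After line 2 (b = list(a), copy): a = [17, 29, 8], b = [17, 29, 8]
After line 3 (c = list(a) is a copy, new object): c = [17, 29, 8]
After line 4 (b[0] = 17 * 2 = 34; only b mutates (copy)): a = [17, 29, 8], b = [34, 29, 8], c = [17, 29, 8]
After line 5 (a[0] = 17, c[0] = 17; result = True)

True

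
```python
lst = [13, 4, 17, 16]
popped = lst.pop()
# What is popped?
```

16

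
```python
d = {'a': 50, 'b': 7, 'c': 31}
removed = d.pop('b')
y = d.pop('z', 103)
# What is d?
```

After line 1: d = {'a': 50, 'b': 7, 'c': 31}
After line 2 (pop 'b' returns 7): d = {'a': 50, 'c': 31}, removed = 7
After line 3 (pop 'z' missing, returns default 103): d = {'a': 50, 'c': 31}, y = 103

{'a': 50, 'c': 31}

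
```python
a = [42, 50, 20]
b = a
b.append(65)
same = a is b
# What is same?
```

After line 1: a = [42, 50, 20]
After line 2 (b = a is an alias, same object): a = [42, 50, 20], b = [42, 50, 20]
After line 3 (b.append mutates the shared list): a = [42, 50, 20, 65], b = [42, 50, 20, 65]
After line 4 (same = a is b; same object -> True): same = True

True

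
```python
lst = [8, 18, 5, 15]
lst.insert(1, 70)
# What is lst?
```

[8, 70, 18, 5, 15]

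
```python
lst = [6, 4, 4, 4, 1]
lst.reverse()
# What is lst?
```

[1, 4, 4, 4, 6]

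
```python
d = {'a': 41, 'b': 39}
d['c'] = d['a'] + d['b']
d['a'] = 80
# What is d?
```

After line 1: d = {'a': 41, 'b': 39}
After line 2 (d['c'] = 41 + 39): d = {'a': 41, 'b': 39, 'c': 80}
After line 3: d = {'a': 80, 'b': 39, 'c': 80}

{'a': 80, 'b': 39, 'c': 80}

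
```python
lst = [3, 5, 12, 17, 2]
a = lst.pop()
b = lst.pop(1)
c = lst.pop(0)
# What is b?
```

After line 1: lst = [3, 5, 12, 17, 2]
After line 2 (pop() -> a = 2): lst = [3, 5, 12, 17]
After line 3 (pop(1) -> b = 5): lst = [3, 12, 17]
After line 4 (pop(0) -> c = 3): lst = [12, 17]

5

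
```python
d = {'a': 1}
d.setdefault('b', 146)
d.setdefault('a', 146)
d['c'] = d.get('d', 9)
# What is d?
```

After line 1: d = {'a': 1}
After line 2 (setdefault adds 'b'=146): d = {'a': 1, 'b': 146}
After line 3 (setdefault 'a' no-op, already exists): d = {'a': 1, 'b': 146}
After line 4 (get('d', 9) returns default since 'd' not in d): d = {'a': 1, 'b': 146, 'c': 9}

{'a': 1, 'b': 146, 'c': 9}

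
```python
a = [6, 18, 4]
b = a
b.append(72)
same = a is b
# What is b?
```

After line 1: a = [6, 18, 4]
After line 2 (b = a is an alias, same object): a = [6, 18, 4], b = [6, 18, 4]
After line 3 (b.append mutates the shared list): a = [6, 18, 4, 72], b = [6, 18, 4, 72]
After line 4 (same = a is b; same object -> True): same = True

[6, 18, 4, 72]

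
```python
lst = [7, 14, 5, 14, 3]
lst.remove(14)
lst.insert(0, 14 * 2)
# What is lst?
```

After line 1: lst = [7, 14, 5, 14, 3]
After line 2 (remove first 14): lst = [7, 5, 14, 3]
After line 3 (insert 28 at index 0): lst = [28, 7, 5, 14, 3]

[28, 7, 5, 14, 3]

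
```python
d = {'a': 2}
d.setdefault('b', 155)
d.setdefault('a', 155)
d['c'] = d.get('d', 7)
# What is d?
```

After line 1: d = {'a': 2}
After line 2 (setdefault adds 'b'=155): d = {'a': 2, 'b': 155}
After line 3 (setdefault 'a' no-op, already exists): d = {'a': 2, 'b': 155}
After line 4 (get('d', 7) returns default since 'd' not in d): d = {'a': 2, 'b': 155, 'c': 7}

{'a': 2, 'b': 155, 'c': 7}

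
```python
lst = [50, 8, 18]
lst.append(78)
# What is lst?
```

[50, 8, 18, 78]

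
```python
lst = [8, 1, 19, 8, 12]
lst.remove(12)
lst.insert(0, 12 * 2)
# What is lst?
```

After line 1: lst = [8, 1, 19, 8, 12]
After line 2 (remove first 12): lst = [8, 1, 19, 8]
After line 3 (insert 24 at index 0): lst = [24, 8, 1, 19, 8]

[24, 8, 1, 19, 8]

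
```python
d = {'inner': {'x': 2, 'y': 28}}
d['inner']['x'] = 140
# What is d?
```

After line 1: d = {'inner': {'x': 2, 'y': 28}}
After line 2 (inner x overwritten): d = {'inner': {'x': 140, 'y': 28}}

{'inner': {'x': 140, 'y': 28}}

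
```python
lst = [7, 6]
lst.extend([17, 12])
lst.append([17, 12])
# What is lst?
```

After line 1: lst = [7, 6]
After line 2 (extend unpacks [17, 12]): lst = [7, 6, 17, 12]
After line 3 (append adds [17, 12] as single element): lst = [7, 6, 17, 12, [17, 12]]

[7, 6, 17, 12, [17, 12]]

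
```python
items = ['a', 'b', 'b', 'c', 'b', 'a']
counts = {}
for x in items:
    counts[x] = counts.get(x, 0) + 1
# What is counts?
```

Initial: counts = {}, items = ['a', 'b', 'b', 'c', 'b', 'a']
See 'a': counts = {'a': 1}
See 'b': counts = {'a': 1, 'b': 1}
See 'b': counts = {'a': 1, 'b': 2}
See 'c': counts = {'a': 1, 'b': 2, 'c': 1}
See 'b': counts = {'a': 1, 'b': 3, 'c': 1}
See 'a': counts = {'a': 2, 'b': 3, 'c': 1}

{'a': 2, 'b': 3, 'c': 1}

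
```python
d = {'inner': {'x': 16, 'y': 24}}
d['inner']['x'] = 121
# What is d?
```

After line 1: d = {'inner': {'x': 16, 'y': 24}}
After line 2 (inner x overwritten): d = {'inner': {'x': 121, 'y': 24}}

{'inner': {'x': 121, 'y': 24}}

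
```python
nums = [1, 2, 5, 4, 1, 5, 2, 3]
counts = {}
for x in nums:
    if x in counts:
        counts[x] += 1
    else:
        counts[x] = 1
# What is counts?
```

Initial: counts = {}, nums = [1, 2, 5, 4, 1, 5, 2, 3]
See 1: counts = {1: 1}
See 2: counts = {1: 1, 2: 1}
See 5: counts = {1: 1, 2: 1, 5: 1}
See 4: counts = {1: 1, 2: 1, 5: 1, 4: 1}
See 1: counts = {1: 2, 2: 1, 5: 1, 4: 1}
See 5: counts = {1: 2, 2: 1, 5: 2, 4: 1}
See 2: counts = {1: 2, 2: 2, 5: 2, 4: 1}
See 3: counts = {1: 2, 2: 2, 5: 2, 4: 1, 3: 1}

{1: 2, 2: 2, 5: 2, 4: 1, 3: 1}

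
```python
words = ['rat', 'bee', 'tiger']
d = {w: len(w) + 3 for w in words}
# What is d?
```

{'rat': 6, 'bee': 6, 'tiger': 8}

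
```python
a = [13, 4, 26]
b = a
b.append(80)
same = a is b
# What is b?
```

After line 1: a = [13, 4, 26]
After line 2 (b = a is an alias, same object): a = [13, 4, 26], b = [13, 4, 26]
After line 3 (b.append mutates the shared list): a = [13, 4, 26, 80], b = [13, 4, 26, 80]
After line 4 (same = a is b; same object -> True): same = True

[13, 4, 26, 80]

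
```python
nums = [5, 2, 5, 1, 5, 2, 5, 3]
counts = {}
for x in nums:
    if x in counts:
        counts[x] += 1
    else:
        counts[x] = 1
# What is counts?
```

Initial: counts = {}, nums = [5, 2, 5, 1, 5, 2, 5, 3]
See 5: counts = {5: 1}
See 2: counts = {5: 1, 2: 1}
See 5: counts = {5: 2, 2: 1}
See 1: counts = {5: 2, 2: 1, 1: 1}
See 5: counts = {5: 3, 2: 1, 1: 1}
See 2: counts = {5: 3, 2: 2, 1: 1}
See 5: counts = {5: 4, 2: 2, 1: 1}
See 3: counts = {5: 4, 2: 2, 1: 1, 3: 1}

{5: 4, 2: 2, 1: 1, 3: 1}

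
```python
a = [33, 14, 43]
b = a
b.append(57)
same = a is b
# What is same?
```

After line 1: a = [33, 14, 43]
After line 2 (b = a is an alias, same object): a = [33, 14, 43], b = [33, 14, 43]
After line 3 (b.append mutates the shared list): a = [33, 14, 43, 57], b = [33, 14, 43, 57]
After line 4 (same = a is b; same object -> True): same = True

True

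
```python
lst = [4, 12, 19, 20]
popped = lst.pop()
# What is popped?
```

20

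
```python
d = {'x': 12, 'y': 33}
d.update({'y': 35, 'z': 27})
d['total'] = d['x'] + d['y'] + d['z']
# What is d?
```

After line 1: d = {'x': 12, 'y': 33}
After line 2 (y overwritten, z added): d = {'x': 12, 'y': 35, 'z': 27}
After line 3 (total = 12 + 35 + 27 = 74): d = {'x': 12, 'y': 35, 'z': 27, 'total': 74}

{'x': 12, 'y': 35, 'z': 27, 'total': 74}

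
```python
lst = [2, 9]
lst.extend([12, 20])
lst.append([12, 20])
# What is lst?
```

After line 1: lst = [2, 9]
After line 2 (extend unpacks [12, 20]): lst = [2, 9, 12, 20]
After line 3 (append adds [12, 20] as single element): lst = [2, 9, 12, 20, [12, 20]]

[2, 9, 12, 20, [12, 20]]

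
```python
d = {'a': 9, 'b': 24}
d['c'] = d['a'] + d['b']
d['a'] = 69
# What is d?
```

After line 1: d = {'a': 9, 'b': 24}
After line 2 (d['c'] = 9 + 24): d = {'a': 9, 'b': 24, 'c': 33}
After line 3: d = {'a': 69, 'b': 24, 'c': 33}

{'a': 69, 'b': 24, 'c': 33}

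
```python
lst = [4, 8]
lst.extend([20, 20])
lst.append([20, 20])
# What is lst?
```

After line 1: lst = [4, 8]
After line 2 (extend unpacks [20, 20]): lst = [4, 8, 20, 20]
After line 3 (append adds [20, 20] as single element): lst = [4, 8, 20, 20, [20, 20]]

[4, 8, 20, 20, [20, 20]]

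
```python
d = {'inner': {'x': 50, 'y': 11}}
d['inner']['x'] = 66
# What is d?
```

After line 1: d = {'inner': {'x': 50, 'y': 11}}
After line 2 (inner x overwritten): d = {'inner': {'x': 66, 'y': 11}}

{'inner': {'x': 66, 'y': 11}}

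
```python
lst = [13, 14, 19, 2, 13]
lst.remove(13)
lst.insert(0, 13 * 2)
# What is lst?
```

After line 1: lst = [13, 14, 19, 2, 13]
After line 2 (remove first 13): lst = [14, 19, 2, 13]
After line 3 (insert 26 at index 0): lst = [26, 14, 19, 2, 13]

[26, 14, 19, 2, 13]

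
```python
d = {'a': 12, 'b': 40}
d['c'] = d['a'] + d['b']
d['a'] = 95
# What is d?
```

After line 1: d = {'a': 12, 'b': 40}
After line 2 (d['c'] = 12 + 40): d = {'a': 12, 'b': 40, 'c': 52}
After line 3: d = {'a': 95, 'b': 40, 'c': 52}

{'a': 95, 'b': 40, 'c': 52}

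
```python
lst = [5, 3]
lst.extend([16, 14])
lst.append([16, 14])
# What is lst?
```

After line 1: lst = [5, 3]
After line 2 (extend unpacks [16, 14]): lst = [5, 3, 16, 14]
After line 3 (append adds [16, 14] as single element): lst = [5, 3, 16, 14, [16, 14]]

[5, 3, 16, 14, [16, 14]]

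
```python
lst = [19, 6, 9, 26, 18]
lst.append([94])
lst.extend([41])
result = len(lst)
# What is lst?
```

After line 1: lst = [19, 6, 9, 26, 18]
After line 2 (append adds [94] as single element): lst = [19, 6, 9, 26, 18, [94]]
After line 3 (extend unpacks [41], adds 41): lst = [19, 6, 9, 26, 18, [94], 41]
After line 4: result = len(lst) = 7

[19, 6, 9, 26, 18, [94], 41]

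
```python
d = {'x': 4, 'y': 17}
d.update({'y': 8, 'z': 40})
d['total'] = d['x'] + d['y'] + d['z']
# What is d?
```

After line 1: d = {'x': 4, 'y': 17}
After line 2 (y overwritten, z added): d = {'x': 4, 'y': 8, 'z': 40}
After line 3 (total = 4 + 8 + 40 = 52): d = {'x': 4, 'y': 8, 'z': 40, 'total': 52}

{'x': 4, 'y': 8, 'z': 40, 'total': 52}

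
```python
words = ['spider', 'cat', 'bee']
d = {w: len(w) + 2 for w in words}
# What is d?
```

{'spider': 8, 'cat': 5, 'bee': 5}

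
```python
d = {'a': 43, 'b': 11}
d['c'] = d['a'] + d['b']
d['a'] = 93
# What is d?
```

After line 1: d = {'a': 43, 'b': 11}
After line 2 (d['c'] = 43 + 11): d = {'a': 43, 'b': 11, 'c': 54}
After line 3: d = {'a': 93, 'b': 11, 'c': 54}

{'a': 93, 'b': 11, 'c': 54}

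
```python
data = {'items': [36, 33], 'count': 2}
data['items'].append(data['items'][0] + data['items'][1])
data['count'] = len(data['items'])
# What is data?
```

After line 1: data = {'items': [36, 33], 'count': 2}
After line 2 (append 36 + 33 = 69): data = {'items': [36, 33, 69], 'count': 2}
After line 3 (count = len(items) = 3): data = {'items': [36, 33, 69], 'count': 3}

{'items': [36, 33, 69], 'count': 3}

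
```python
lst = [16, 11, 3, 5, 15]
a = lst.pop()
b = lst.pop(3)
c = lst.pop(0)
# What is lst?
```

After line 1: lst = [16, 11, 3, 5, 15]
After line 2 (pop() -> a = 15): lst = [16, 11, 3, 5]
After line 3 (pop(3) -> b = 5): lst = [16, 11, 3]
After line 4 (pop(0) -> c = 16): lst = [11, 3]

[11, 3]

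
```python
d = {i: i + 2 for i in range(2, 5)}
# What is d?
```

{2: 4, 3: 5, 4: 6}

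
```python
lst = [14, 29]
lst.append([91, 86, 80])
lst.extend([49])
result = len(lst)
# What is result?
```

After line 1: lst = [14, 29]
After line 2 (append adds [91, 86, 80] as single element): lst = [14, 29, [91, 86, 80]]
After line 3 (extend unpacks [49], adds 49): lst = [14, 29, [91, 86, 80], 49]
After line 4: result = len(lst) = 4

4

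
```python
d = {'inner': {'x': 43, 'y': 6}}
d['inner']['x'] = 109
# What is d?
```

After line 1: d = {'inner': {'x': 43, 'y': 6}}
After line 2 (inner x overwritten): d = {'inner': {'x': 109, 'y': 6}}

{'inner': {'x': 109, 'y': 6}}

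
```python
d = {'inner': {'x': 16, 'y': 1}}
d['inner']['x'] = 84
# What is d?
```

After line 1: d = {'inner': {'x': 16, 'y': 1}}
After line 2 (inner x overwritten): d = {'inner': {'x': 84, 'y': 1}}

{'inner': {'x': 84, 'y': 1}}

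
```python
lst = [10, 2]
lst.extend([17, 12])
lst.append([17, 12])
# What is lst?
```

After line 1: lst = [10, 2]
After line 2 (extend unpacks [17, 12]): lst = [10, 2, 17, 12]
After line 3 (append adds [17, 12] as single element): lst = [10, 2, 17, 12, [17, 12]]

[10, 2, 17, 12, [17, 12]]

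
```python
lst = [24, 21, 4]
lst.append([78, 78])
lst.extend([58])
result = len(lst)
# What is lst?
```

After line 1: lst = [24, 21, 4]
After line 2 (append adds [78, 78] as single element): lst = [24, 21, 4, [78, 78]]
After line 3 (extend unpacks [58], adds 58): lst = [24, 21, 4, [78, 78], 58]
After line 4: result = len(lst) = 5

[24, 21, 4, [78, 78], 58]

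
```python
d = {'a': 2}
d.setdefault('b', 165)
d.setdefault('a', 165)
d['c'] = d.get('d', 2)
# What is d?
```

After line 1: d = {'a': 2}
After line 2 (setdefault adds 'b'=165): d = {'a': 2, 'b': 165}
After line 3 (setdefault 'a' no-op, already exists): d = {'a': 2, 'b': 165}
After line 4 (get('d', 2) returns default since 'd' not in d): d = {'a': 2, 'b': 165, 'c': 2}

{'a': 2, 'b': 165, 'c': 2}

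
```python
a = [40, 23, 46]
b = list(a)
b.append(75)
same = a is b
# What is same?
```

After line 1: a = [40, 23, 46]
After line 2 (b = list(a) is a shallow copy, new object): a = [40, 23, 46], b = [40, 23, 46]
After line 3 (append only mutates b): a = [40, 23, 46], b = [40, 23, 46, 75]
After line 4 (same = a is b; different objects -> False): same = False

False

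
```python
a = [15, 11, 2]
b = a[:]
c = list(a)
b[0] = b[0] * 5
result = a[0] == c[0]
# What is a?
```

After line 1: a = [15, 11, 2]
After line 2 (b = a[:], copy): a = [15, 11, 2], b = [15, 11, 2]
After line 3 (c = list(a) is a copy, new object): c = [15, 11, 2]
After line 4 (b[0] = 15 * 5 = 75; only b mutates (copy)): a = [15, 11, 2], b = [75, 11, 2], c = [15, 11, 2]
After line 5 (a[0] = 15, c[0] = 15; result = True)

[15, 11, 2]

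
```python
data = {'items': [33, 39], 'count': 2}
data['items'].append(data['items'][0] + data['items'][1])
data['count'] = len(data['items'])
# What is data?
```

After line 1: data = {'items': [33, 39], 'count': 2}
After line 2 (append 33 + 39 = 72): data = {'items': [33, 39, 72], 'count': 2}
After line 3 (count = len(items) = 3): data = {'items': [33, 39, 72], 'count': 3}

{'items': [33, 39, 72], 'count': 3}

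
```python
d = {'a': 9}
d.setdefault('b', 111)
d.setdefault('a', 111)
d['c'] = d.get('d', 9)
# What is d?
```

After line 1: d = {'a': 9}
After line 2 (setdefault adds 'b'=111): d = {'a': 9, 'b': 111}
After line 3 (setdefault 'a' no-op, already exists): d = {'a': 9, 'b': 111}
After line 4 (get('d', 9) returns default since 'd' not in d): d = {'a': 9, 'b': 111, 'c': 9}

{'a': 9, 'b': 111, 'c': 9}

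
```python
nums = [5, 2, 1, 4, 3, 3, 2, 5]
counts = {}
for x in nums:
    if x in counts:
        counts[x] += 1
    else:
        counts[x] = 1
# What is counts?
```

Initial: counts = {}, nums = [5, 2, 1, 4, 3, 3, 2, 5]
See 5: counts = {5: 1}
See 2: counts = {5: 1, 2: 1}
See 1: counts = {5: 1, 2: 1, 1: 1}
See 4: counts = {5: 1, 2: 1, 1: 1, 4: 1}
See 3: counts = {5: 1, 2: 1, 1: 1, 4: 1, 3: 1}
See 3: counts = {5: 1, 2: 1, 1: 1, 4: 1, 3: 2}
See 2: counts = {5: 1, 2: 2, 1: 1, 4: 1, 3: 2}
See 5: counts = {5: 2, 2: 2, 1: 1, 4: 1, 3: 2}

{5: 2, 2: 2, 1: 1, 4: 1, 3: 2}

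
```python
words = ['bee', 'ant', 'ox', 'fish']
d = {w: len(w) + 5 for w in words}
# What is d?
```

{'bee': 8, 'ant': 8, 'ox': 7, 'fish': 9}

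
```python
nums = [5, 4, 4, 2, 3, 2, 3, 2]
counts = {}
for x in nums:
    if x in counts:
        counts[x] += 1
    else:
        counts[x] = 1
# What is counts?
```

Initial: counts = {}, nums = [5, 4, 4, 2, 3, 2, 3, 2]
See 5: counts = {5: 1}
See 4: counts = {5: 1, 4: 1}
See 4: counts = {5: 1, 4: 2}
See 2: counts = {5: 1, 4: 2, 2: 1}
See 3: counts = {5: 1, 4: 2, 2: 1, 3: 1}
See 2: counts = {5: 1, 4: 2, 2: 2, 3: 1}
See 3: counts = {5: 1, 4: 2, 2: 2, 3: 2}
See 2: counts = {5: 1, 4: 2, 2: 3, 3: 2}

{5: 1, 4: 2, 2: 3, 3: 2}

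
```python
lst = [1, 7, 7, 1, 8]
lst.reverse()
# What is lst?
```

[8, 1, 7, 7, 1]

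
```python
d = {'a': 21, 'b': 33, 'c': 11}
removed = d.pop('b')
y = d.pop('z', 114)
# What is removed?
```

After line 1: d = {'a': 21, 'b': 33, 'c': 11}
After line 2 (pop 'b' returns 33): d = {'a': 21, 'c': 11}, removed = 33
After line 3 (pop 'z' missing, returns default 114): d = {'a': 21, 'c': 11}, y = 114

33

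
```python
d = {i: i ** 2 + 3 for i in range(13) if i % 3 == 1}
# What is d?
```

{1: 4, 4: 19, 7: 52, 10: 103}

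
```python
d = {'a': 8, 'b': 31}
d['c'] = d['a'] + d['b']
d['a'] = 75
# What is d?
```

After line 1: d = {'a': 8, 'b': 31}
After line 2 (d['c'] = 8 + 31): d = {'a': 8, 'b': 31, 'c': 39}
After line 3: d = {'a': 75, 'b': 31, 'c': 39}

{'a': 75, 'b': 31, 'c': 39}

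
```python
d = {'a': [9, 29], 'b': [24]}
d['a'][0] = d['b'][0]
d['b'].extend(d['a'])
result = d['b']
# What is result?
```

After line 1: d = {'a': [9, 29], 'b': [24]}
After line 2 (a[0] = b[0] = 24): d = {'a': [24, 29], 'b': [24]}
After line 3 (b.extend(a) appends [24, 29]): d = {'a': [24, 29], 'b': [24, 24, 29]}
After line 4: result = d['b'] = [24, 24, 29]

[24, 24, 29]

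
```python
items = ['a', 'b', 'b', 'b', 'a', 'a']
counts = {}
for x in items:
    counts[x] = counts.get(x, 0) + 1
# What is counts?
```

Initial: counts = {}, items = ['a', 'b', 'b', 'b', 'a', 'a']
See 'a': counts = {'a': 1}
See 'b': counts = {'a': 1, 'b': 1}
See 'b': counts = {'a': 1, 'b': 2}
See 'b': counts = {'a': 1, 'b': 3}
See 'a': counts = {'a': 2, 'b': 3}
See 'a': counts = {'a': 3, 'b': 3}

{'a': 3, 'b': 3}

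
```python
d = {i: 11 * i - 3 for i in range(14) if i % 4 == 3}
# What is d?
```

{3: 30, 7: 74, 11: 118}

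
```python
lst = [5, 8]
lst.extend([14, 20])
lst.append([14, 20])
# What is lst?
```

After line 1: lst = [5, 8]
After line 2 (extend unpacks [14, 20]): lst = [5, 8, 14, 20]
After line 3 (append adds [14, 20] as single element): lst = [5, 8, 14, 20, [14, 20]]

[5, 8, 14, 20, [14, 20]]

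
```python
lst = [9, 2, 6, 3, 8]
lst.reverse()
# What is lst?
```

[8, 3, 6, 2, 9]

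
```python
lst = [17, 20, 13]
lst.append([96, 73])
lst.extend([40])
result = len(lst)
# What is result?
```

After line 1: lst = [17, 20, 13]
After line 2 (append adds [96, 73] as single element): lst = [17, 20, 13, [96, 73]]
After line 3 (extend unpacks [40], adds 40): lst = [17, 20, 13, [96, 73], 40]
After line 4: result = len(lst) = 5

5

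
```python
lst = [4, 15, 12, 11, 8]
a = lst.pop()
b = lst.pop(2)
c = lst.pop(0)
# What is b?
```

After line 1: lst = [4, 15, 12, 11, 8]
After line 2 (pop() -> a = 8): lst = [4, 15, 12, 11]
After line 3 (pop(2) -> b = 12): lst = [4, 15, 11]
After line 4 (pop(0) -> c = 4): lst = [15, 11]

12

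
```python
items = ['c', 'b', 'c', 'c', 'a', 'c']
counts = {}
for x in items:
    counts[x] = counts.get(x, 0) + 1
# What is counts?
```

Initial: counts = {}, items = ['c', 'b', 'c', 'c', 'a', 'c']
See 'c': counts = {'c': 1}
See 'b': counts = {'c': 1, 'b': 1}
See 'c': counts = {'c': 2, 'b': 1}
See 'c': counts = {'c': 3, 'b': 1}
See 'a': counts = {'c': 3, 'b': 1, 'a': 1}
See 'c': counts = {'c': 4, 'b': 1, 'a': 1}

{'c': 4, 'b': 1, 'a': 1}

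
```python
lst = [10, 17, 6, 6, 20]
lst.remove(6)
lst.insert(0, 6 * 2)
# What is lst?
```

After line 1: lst = [10, 17, 6, 6, 20]
After line 2 (remove first 6): lst = [10, 17, 6, 20]
After line 3 (insert 12 at index 0): lst = [12, 10, 17, 6, 20]

[12, 10, 17, 6, 20]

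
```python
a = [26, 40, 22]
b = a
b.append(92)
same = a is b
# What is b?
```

After line 1: a = [26, 40, 22]
After line 2 (b = a is an alias, same object): a = [26, 40, 22], b = [26, 40, 22]
After line 3 (b.append mutates the shared list): a = [26, 40, 22, 92], b = [26, 40, 22, 92]
After line 4 (same = a is b; same object -> True): same = True

[26, 40, 22, 92]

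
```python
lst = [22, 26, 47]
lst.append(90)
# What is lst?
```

[22, 26, 47, 90]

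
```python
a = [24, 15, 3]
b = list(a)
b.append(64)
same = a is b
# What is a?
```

After line 1: a = [24, 15, 3]
After line 2 (b = list(a) is a shallow copy, new object): a = [24, 15, 3], b = [24, 15, 3]
After line 3 (append only mutates b): a = [24, 15, 3], b = [24, 15, 3, 64]
After line 4 (same = a is b; different objects -> False): same = False

[24, 15, 3]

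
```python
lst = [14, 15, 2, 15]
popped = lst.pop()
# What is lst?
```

[14, 15, 2]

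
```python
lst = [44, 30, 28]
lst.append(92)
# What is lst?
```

[44, 30, 28, 92]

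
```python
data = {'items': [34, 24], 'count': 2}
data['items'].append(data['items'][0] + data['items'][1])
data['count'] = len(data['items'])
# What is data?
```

After line 1: data = {'items': [34, 24], 'count': 2}
After line 2 (append 34 + 24 = 58): data = {'items': [34, 24, 58], 'count': 2}
After line 3 (count = len(items) = 3): data = {'items': [34, 24, 58], 'count': 3}

{'items': [34, 24, 58], 'count': 3}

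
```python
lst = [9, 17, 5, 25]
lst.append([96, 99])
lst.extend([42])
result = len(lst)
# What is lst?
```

After line 1: lst = [9, 17, 5, 25]
After line 2 (append adds [96, 99] as single element): lst = [9, 17, 5, 25, [96, 99]]
After line 3 (extend unpacks [42], adds 42): lst = [9, 17, 5, 25, [96, 99], 42]
After line 4: result = len(lst) = 6

[9, 17, 5, 25, [96, 99], 42]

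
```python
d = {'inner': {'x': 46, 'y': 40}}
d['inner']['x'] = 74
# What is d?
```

After line 1: d = {'inner': {'x': 46, 'y': 40}}
After line 2 (inner x overwritten): d = {'inner': {'x': 74, 'y': 40}}

{'inner': {'x': 74, 'y': 40}}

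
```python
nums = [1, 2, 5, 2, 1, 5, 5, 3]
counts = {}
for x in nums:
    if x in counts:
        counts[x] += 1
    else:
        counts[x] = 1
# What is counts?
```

Initial: counts = {}, nums = [1, 2, 5, 2, 1, 5, 5, 3]
See 1: counts = {1: 1}
See 2: counts = {1: 1, 2: 1}
See 5: counts = {1: 1, 2: 1, 5: 1}
See 2: counts = {1: 1, 2: 2, 5: 1}
See 1: counts = {1: 2, 2: 2, 5: 1}
See 5: counts = {1: 2, 2: 2, 5: 2}
See 5: counts = {1: 2, 2: 2, 5: 3}
See 3: counts = {1: 2, 2: 2, 5: 3, 3: 1}

{1: 2, 2: 2, 5: 3, 3: 1}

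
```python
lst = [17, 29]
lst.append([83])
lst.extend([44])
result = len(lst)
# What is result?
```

After line 1: lst = [17, 29]
After line 2 (append adds [83] as single element): lst = [17, 29, [83]]
After line 3 (extend unpacks [44], adds 44): lst = [17, 29, [83], 44]
After line 4: result = len(lst) = 4

4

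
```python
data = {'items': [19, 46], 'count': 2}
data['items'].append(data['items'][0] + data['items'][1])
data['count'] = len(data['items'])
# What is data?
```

After line 1: data = {'items': [19, 46], 'count': 2}
After line 2 (append 19 + 46 = 65): data = {'items': [19, 46, 65], 'count': 2}
After line 3 (count = len(items) = 3): data = {'items': [19, 46, 65], 'count': 3}

{'items': [19, 46, 65], 'count': 3}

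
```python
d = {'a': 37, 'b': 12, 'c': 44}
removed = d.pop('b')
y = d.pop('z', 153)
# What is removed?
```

After line 1: d = {'a': 37, 'b': 12, 'c': 44}
After line 2 (pop 'b' returns 12): d = {'a': 37, 'c': 44}, removed = 12
After line 3 (pop 'z' missing, returns default 153): d = {'a': 37, 'c': 44}, y = 153

12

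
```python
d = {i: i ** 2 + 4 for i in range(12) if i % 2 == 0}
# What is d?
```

{0: 4, 2: 8, 4: 20, 6: 40, 8: 68, 10: 104}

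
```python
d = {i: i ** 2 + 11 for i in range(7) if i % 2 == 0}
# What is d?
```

{0: 11, 2: 15, 4: 27, 6: 47}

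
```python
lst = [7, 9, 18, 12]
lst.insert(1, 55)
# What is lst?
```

[7, 55, 9, 18, 12]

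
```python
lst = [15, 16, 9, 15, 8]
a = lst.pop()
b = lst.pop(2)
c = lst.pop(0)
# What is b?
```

After line 1: lst = [15, 16, 9, 15, 8]
After line 2 (pop() -> a = 8): lst = [15, 16, 9, 15]
After line 3 (pop(2) -> b = 9): lst = [15, 16, 15]
After line 4 (pop(0) -> c = 15): lst = [16, 15]

9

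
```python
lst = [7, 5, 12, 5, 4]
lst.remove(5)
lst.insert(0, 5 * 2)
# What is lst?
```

After line 1: lst = [7, 5, 12, 5, 4]
After line 2 (remove first 5): lst = [7, 12, 5, 4]
After line 3 (insert 10 at index 0): lst = [10, 7, 12, 5, 4]

[10, 7, 12, 5, 4]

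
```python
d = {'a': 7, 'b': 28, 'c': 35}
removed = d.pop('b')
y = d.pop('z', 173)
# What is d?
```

After line 1: d = {'a': 7, 'b': 28, 'c': 35}
After line 2 (pop 'b' returns 28): d = {'a': 7, 'c': 35}, removed = 28
After line 3 (pop 'z' missing, returns default 173): d = {'a': 7, 'c': 35}, y = 173

{'a': 7, 'c': 35}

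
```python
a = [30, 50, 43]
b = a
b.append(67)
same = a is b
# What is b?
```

After line 1: a = [30, 50, 43]
After line 2 (b = a is an alias, same object): a = [30, 50, 43], b = [30, 50, 43]
After line 3 (b.append mutates the shared list): a = [30, 50, 43, 67], b = [30, 50, 43, 67]
After line 4 (same = a is b; same object -> True): same = True

[30, 50, 43, 67]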